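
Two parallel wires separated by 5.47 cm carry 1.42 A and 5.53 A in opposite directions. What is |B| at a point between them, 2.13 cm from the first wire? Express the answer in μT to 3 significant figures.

B ≈ 46.4 μT

Each long wire gives B = μ₀I/(2πd). Distances are d₁ = 0.0213 m and d₂ = 0.0334 m.
B₁ = 1.33×10⁻⁵ T, B₂ = 3.31×10⁻⁵ T.
Between antiparallel currents both contributions point the same way, so they add. B = B₁ + B₂ = 1.33×10⁻⁵ + 3.31×10⁻⁵ = 4.64×10⁻⁵ T.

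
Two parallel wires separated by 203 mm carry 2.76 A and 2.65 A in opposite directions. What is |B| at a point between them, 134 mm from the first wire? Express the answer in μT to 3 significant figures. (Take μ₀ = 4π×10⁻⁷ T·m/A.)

Each long wire gives B = μ₀I/(2πd). Distances are d₁ = 0.134 m and d₂ = 0.069 m.
B₁ = 4.12×10⁻⁶ T, B₂ = 7.68×10⁻⁶ T.
Between antiparallel currents both contributions point the same way, so they add. B = B₁ + B₂ = 4.12×10⁻⁶ + 7.68×10⁻⁶ = 1.18×10⁻⁵ T.

B ≈ 11.8 μT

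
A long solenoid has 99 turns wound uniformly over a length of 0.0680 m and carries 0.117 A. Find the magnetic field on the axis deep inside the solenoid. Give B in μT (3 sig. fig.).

B ≈ 214 μT

Inside a long solenoid, B = μ₀nI with n = 1456 turns/m.
B = 4π×10⁻⁷ × 1456 × 0.117 = 2.14×10⁻⁴ T.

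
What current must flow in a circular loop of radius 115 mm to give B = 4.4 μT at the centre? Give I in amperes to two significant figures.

At the centre of a circular loop B = μ₀I/(2R), so I = 2RB/μ₀.
With R = 0.115 m, I = 2 × 0.115 × 4.40×10⁻⁶ / (4π×10⁻⁷) = 0.805 A.

I ≈ 0.81 A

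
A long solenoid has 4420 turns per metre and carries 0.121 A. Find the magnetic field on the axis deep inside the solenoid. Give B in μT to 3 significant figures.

Inside a long solenoid, B = μ₀nI with n = 4420 turns/m.
B = 4π×10⁻⁷ × 4420 × 0.121 = 6.72×10⁻⁴ T.

B ≈ 672 μT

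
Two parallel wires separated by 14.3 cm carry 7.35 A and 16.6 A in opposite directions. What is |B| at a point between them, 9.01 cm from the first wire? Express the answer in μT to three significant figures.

Each long wire gives B = μ₀I/(2πd). Distances are d₁ = 0.0901 m and d₂ = 0.0529 m.
B₁ = 1.63×10⁻⁵ T, B₂ = 6.28×10⁻⁵ T.
Between antiparallel currents both contributions point the same way, so they add. B = B₁ + B₂ = 1.63×10⁻⁵ + 6.28×10⁻⁵ = 7.91×10⁻⁵ T.

B ≈ 79.1 μT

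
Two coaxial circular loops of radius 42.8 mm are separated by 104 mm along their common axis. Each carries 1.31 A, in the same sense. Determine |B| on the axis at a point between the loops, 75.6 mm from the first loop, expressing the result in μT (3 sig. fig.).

B ≈ 13.4 μT

Each loop contributes B = μ₀IR²/[2(R²+z²)^(3/2)] on the axis, with z measured from that loop.
Loop 1 (z = 0.0756 m): B₁ = 2.30×10⁻⁶ T. Loop 2 (z = 0.0284 m): B₂ = 1.11×10⁻⁵ T.
The fields add: B = B₁ + B₂ = 1.34×10⁻⁵ T.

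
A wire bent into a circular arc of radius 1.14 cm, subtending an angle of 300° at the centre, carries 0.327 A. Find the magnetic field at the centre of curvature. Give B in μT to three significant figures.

B ≈ 15.0 μT

The Biot–Savart field of a circular arc at its centre is B = μ₀Iφ/(4πR), with φ = 5.236 rad.
B = (4π×10⁻⁷ × 0.327 × 5.236) / (4π × 0.0114) = 1.50×10⁻⁵ T.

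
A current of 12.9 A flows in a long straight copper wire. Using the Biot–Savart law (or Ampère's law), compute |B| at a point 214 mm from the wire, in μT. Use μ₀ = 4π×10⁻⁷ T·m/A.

B ≈ 12.1 μT

For an infinitely long straight wire, B = μ₀I/(2πd).
B = (4π×10⁻⁷ × 12.9) / (2π × 0.214) = 1.21×10⁻⁵ T.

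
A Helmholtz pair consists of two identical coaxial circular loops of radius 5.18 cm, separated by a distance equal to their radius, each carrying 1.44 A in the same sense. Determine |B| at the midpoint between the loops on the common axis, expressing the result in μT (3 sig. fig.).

B ≈ 25.0 μT

Each loop contributes B = μ₀IR²/[2(R²+z²)^(3/2)] on the axis, with z measured from that loop.
Loop 1 (z = 0.0259 m): B₁ = 1.25×10⁻⁵ T. Loop 2 (z = 0.0259 m): B₂ = 1.25×10⁻⁵ T.
The fields add: B = B₁ + B₂ = 2.50×10⁻⁵ T.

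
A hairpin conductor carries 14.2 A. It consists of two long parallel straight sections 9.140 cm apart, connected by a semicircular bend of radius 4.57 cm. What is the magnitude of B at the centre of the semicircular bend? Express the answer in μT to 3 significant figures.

B ≈ 160 μT

The semicircular arc contributes B_arc = μ₀I·π/(4πR) = μ₀I/(4R) = 9.76×10⁻⁵ T.
Each semi-infinite lead is at perpendicular distance R = 0.0457 m from the centre, with the perpendicular foot at its near end, so it contributes μ₀I/(4πR); both point the same way, together 6.21×10⁻⁵ T.
Arc and leads all point the same direction: B = 9.76×10⁻⁵ + 6.21×10⁻⁵ = 1.60×10⁻⁴ T.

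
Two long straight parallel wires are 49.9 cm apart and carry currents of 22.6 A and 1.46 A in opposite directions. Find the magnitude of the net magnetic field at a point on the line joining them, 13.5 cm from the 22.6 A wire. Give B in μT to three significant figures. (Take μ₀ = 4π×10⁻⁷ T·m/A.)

Each long wire gives B = μ₀I/(2πd). Distances are d₁ = 0.135 m and d₂ = 0.364 m.
B₁ = 3.35×10⁻⁵ T, B₂ = 8.02×10⁻⁷ T.
Between antiparallel currents both contributions point the same way, so they add. B = B₁ + B₂ = 3.35×10⁻⁵ + 8.02×10⁻⁷ = 3.43×10⁻⁵ T.

B ≈ 34.3 μT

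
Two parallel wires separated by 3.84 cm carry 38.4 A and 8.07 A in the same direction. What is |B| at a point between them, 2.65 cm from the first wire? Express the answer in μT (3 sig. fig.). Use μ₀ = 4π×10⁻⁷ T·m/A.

Each long wire gives B = μ₀I/(2πd). Distances are d₁ = 0.0265 m and d₂ = 0.0119 m.
B₁ = 2.90×10⁻⁴ T, B₂ = 1.36×10⁻⁴ T.
Between parallel currents the two contributions point in opposite directions, so they subtract. B = |B₁ − B₂| = |2.90×10⁻⁴ − 1.36×10⁻⁴| = 1.54×10⁻⁴ T.

B ≈ 154 μT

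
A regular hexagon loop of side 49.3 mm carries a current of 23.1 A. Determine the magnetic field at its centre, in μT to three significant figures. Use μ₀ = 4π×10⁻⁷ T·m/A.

B ≈ 325 μT

Each side is a finite straight segment at perpendicular distance d = a/(2 tan(π/6)) = 0.0427 m from the centre, with end-angles ±π/6.
One side contributes B₁ = (μ₀I/4πd)·2 sin(π/6) = 5.41×10⁻⁵ T.
All 6 sides add in the same direction: B = 6 × 5.41×10⁻⁵ = 3.25×10⁻⁴ T.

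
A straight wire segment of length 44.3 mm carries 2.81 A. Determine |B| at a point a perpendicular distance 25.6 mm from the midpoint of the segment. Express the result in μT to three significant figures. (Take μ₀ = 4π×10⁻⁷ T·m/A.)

B ≈ 14.4 μT

For a finite straight segment, B = (μ₀I/4πd)(sinθ₁ + sinθ₂), where θ₁, θ₂ are the angles from the perpendicular to each end.
The perpendicular from the point meets the wire at its midpoint, so each end is L/2 = 0.02215 m away along the wire.
sinθ₁ = 0.02215/√(0.02215²+0.0256²) = 0.6543; sinθ₂ = 0.02215/√(0.02215²+0.0256²) = 0.6543.
B = (4π×10⁻⁷ × 2.81) / (4π × 0.0256) × (0.6543 + 0.6543) = 1.44×10⁻⁵ T.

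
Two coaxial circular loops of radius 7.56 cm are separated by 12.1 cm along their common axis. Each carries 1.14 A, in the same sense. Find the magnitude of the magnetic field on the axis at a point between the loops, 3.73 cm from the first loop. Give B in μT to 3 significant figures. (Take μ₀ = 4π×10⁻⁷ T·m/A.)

Each loop contributes B = μ₀IR²/[2(R²+z²)^(3/2)] on the axis, with z measured from that loop.
Loop 1 (z = 0.0373 m): B₁ = 6.83×10⁻⁶ T. Loop 2 (z = 0.0837 m): B₂ = 2.85×10⁻⁶ T.
The fields add: B = B₁ + B₂ = 9.69×10⁻⁶ T.

B ≈ 9.69 μT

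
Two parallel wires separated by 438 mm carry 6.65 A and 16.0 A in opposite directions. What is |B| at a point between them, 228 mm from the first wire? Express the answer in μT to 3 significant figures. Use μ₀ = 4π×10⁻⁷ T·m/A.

B ≈ 21.1 μT

Each long wire gives B = μ₀I/(2πd). Distances are d₁ = 0.228 m and d₂ = 0.21 m.
B₁ = 5.83×10⁻⁶ T, B₂ = 1.52×10⁻⁵ T.
Between antiparallel currents both contributions point the same way, so they add. B = B₁ + B₂ = 5.83×10⁻⁶ + 1.52×10⁻⁵ = 2.11×10⁻⁵ T.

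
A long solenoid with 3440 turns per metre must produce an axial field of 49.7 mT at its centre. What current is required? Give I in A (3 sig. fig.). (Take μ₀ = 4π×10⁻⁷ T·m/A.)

I ≈ 11.5 A

Inside a long solenoid B = μ₀nI with n = 3440 m⁻¹, so I = B/(μ₀n).
I = 4.97×10⁻² / (4π×10⁻⁷ × 3440) = 11.5 A.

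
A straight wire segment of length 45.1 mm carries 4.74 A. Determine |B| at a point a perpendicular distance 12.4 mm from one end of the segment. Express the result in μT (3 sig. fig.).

B ≈ 36.9 μT

For a finite straight segment, B = (μ₀I/4πd)(sinθ₁ + sinθ₂), where θ₁, θ₂ are the angles from the perpendicular to each end.
The perpendicular foot is at one end, so the two end-offsets along the wire are 0 and L = 0.0451 m.
sinθ₁ = 0/√(0²+0.0124²) = 0.0000; sinθ₂ = 0.0451/√(0.0451²+0.0124²) = 0.9642.
B = (4π×10⁻⁷ × 4.74) / (4π × 0.0124) × (0.0000 + 0.9642) = 3.69×10⁻⁵ T.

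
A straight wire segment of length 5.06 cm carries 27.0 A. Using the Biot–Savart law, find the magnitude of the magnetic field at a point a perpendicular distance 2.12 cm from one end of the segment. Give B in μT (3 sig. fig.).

For a finite straight segment, B = (μ₀I/4πd)(sinθ₁ + sinθ₂), where θ₁, θ₂ are the angles from the perpendicular to each end.
The perpendicular foot is at one end, so the two end-offsets along the wire are 0 and L = 0.0506 m.
sinθ₁ = 0/√(0²+0.0212²) = 0.0000; sinθ₂ = 0.0506/√(0.0506²+0.0212²) = 0.9223.
B = (4π×10⁻⁷ × 27.0) / (4π × 0.0212) × (0.0000 + 0.9223) = 1.17×10⁻⁴ T.

B ≈ 117 μT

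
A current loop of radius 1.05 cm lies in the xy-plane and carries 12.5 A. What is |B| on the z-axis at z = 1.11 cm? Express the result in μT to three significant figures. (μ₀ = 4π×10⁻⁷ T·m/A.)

B ≈ 243 μT

On the axis of a circular loop, B = μ₀IR² / [2(R²+z²)^(3/2)].
R² + z² = (0.0105)² + (0.0111)² = 0.0002335 m², and (R²+z²)^(3/2) = 3.57×10⁻⁶ m³.
B = (4π×10⁻⁷ × 12.5 × 0.0001103) / (2 × 3.57×10⁻⁶) = 2.43×10⁻⁴ T.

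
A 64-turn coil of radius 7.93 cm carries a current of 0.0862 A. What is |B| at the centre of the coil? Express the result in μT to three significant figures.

For an N-turn flat coil, B = Nμ₀I/(2R) with R = 0.0793 m.
B = 64 × 6.83×10⁻⁷ T = 4.37×10⁻⁵ T.

B ≈ 43.7 μT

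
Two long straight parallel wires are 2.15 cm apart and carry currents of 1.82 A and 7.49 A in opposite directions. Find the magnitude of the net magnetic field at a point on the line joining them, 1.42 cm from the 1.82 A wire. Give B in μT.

B ≈ 231 μT

Each long wire gives B = μ₀I/(2πd). Distances are d₁ = 0.0142 m and d₂ = 0.0073 m.
B₁ = 2.56×10⁻⁵ T, B₂ = 2.05×10⁻⁴ T.
Between antiparallel currents both contributions point the same way, so they add. B = B₁ + B₂ = 2.56×10⁻⁵ + 2.05×10⁻⁴ = 2.31×10⁻⁴ T.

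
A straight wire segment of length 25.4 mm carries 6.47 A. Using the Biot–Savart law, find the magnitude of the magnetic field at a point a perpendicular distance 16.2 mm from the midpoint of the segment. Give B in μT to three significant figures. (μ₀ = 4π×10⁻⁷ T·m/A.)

For a finite straight segment, B = (μ₀I/4πd)(sinθ₁ + sinθ₂), where θ₁, θ₂ are the angles from the perpendicular to each end.
The perpendicular from the point meets the wire at its midpoint, so each end is L/2 = 0.0127 m away along the wire.
sinθ₁ = 0.0127/√(0.0127²+0.0162²) = 0.6170; sinθ₂ = 0.0127/√(0.0127²+0.0162²) = 0.6170.
B = (4π×10⁻⁷ × 6.47) / (4π × 0.0162) × (0.6170 + 0.6170) = 4.93×10⁻⁵ T.

B ≈ 49.3 μT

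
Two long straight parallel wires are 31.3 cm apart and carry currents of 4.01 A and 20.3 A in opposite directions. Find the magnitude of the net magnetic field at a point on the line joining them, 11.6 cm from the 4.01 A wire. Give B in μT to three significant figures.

B ≈ 27.5 μT

Each long wire gives B = μ₀I/(2πd). Distances are d₁ = 0.116 m and d₂ = 0.197 m.
B₁ = 6.91×10⁻⁶ T, B₂ = 2.06×10⁻⁵ T.
Between antiparallel currents both contributions point the same way, so they add. B = B₁ + B₂ = 6.91×10⁻⁶ + 2.06×10⁻⁵ = 2.75×10⁻⁵ T.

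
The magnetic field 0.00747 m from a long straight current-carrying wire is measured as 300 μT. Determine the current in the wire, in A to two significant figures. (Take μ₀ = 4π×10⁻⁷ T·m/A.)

I ≈ 11 A

For a long straight wire B = μ₀I/(2πd), so I = 2πdB/μ₀.
I = 2π × 0.00747 × 3.00×10⁻⁴ / (4π×10⁻⁷) = 11.2 A.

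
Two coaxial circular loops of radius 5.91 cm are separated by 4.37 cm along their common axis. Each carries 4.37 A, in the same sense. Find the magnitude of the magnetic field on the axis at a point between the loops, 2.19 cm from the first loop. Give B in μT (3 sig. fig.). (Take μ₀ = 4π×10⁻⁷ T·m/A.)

Each loop contributes B = μ₀IR²/[2(R²+z²)^(3/2)] on the axis, with z measured from that loop.
Loop 1 (z = 0.0219 m): B₁ = 3.83×10⁻⁵ T. Loop 2 (z = 0.0218 m): B₂ = 3.84×10⁻⁵ T.
The fields add: B = B₁ + B₂ = 7.67×10⁻⁵ T.

B ≈ 76.7 μT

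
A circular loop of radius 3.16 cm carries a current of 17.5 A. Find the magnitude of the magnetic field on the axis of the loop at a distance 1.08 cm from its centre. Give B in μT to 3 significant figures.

B ≈ 295 μT

On the axis of a circular loop, B = μ₀IR² / [2(R²+z²)^(3/2)].
R² + z² = (0.0316)² + (0.0108)² = 0.001115 m², and (R²+z²)^(3/2) = 3.72×10⁻⁵ m³.
B = (4π×10⁻⁷ × 17.5 × 0.0009986) / (2 × 3.72×10⁻⁵) = 2.95×10⁻⁴ T.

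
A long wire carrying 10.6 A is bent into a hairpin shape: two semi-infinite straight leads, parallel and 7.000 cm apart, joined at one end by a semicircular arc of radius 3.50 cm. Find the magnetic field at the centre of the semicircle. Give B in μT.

B ≈ 156 μT

The semicircular arc contributes B_arc = μ₀I·π/(4πR) = μ₀I/(4R) = 9.51×10⁻⁵ T.
Each semi-infinite lead is at perpendicular distance R = 0.035 m from the centre, with the perpendicular foot at its near end, so it contributes μ₀I/(4πR); both point the same way, together 6.06×10⁻⁵ T.
Arc and leads all point the same direction: B = 9.51×10⁻⁵ + 6.06×10⁻⁵ = 1.56×10⁻⁴ T.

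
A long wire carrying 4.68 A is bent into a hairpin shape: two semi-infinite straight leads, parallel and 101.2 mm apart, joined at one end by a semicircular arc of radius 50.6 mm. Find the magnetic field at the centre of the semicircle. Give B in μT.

B ≈ 47.6 μT

The semicircular arc contributes B_arc = μ₀I·π/(4πR) = μ₀I/(4R) = 2.91×10⁻⁵ T.
Each semi-infinite lead is at perpendicular distance R = 0.0506 m from the centre, with the perpendicular foot at its near end, so it contributes μ₀I/(4πR); both point the same way, together 1.85×10⁻⁵ T.
Arc and leads all point the same direction: B = 2.91×10⁻⁵ + 1.85×10⁻⁵ = 4.76×10⁻⁵ T.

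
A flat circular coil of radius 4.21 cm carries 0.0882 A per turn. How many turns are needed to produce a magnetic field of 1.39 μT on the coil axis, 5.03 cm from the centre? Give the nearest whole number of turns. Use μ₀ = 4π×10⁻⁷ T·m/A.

For an N-turn coil, B = Nμ₀IR²/[2(R²+z²)^(3/2)]. A single turn gives B₁ = 3.48×10⁻⁷ T with R = 0.0421 m, z = 0.0503 m.
N = B/B₁ = 1.39×10⁻⁶ / 3.48×10⁻⁷ = 3.99.

N = 4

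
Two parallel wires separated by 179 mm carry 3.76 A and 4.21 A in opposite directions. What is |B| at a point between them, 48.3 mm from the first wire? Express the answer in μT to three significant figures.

Each long wire gives B = μ₀I/(2πd). Distances are d₁ = 0.0483 m and d₂ = 0.1307 m.
B₁ = 1.56×10⁻⁵ T, B₂ = 6.44×10⁻⁶ T.
Between antiparallel currents both contributions point the same way, so they add. B = B₁ + B₂ = 1.56×10⁻⁵ + 6.44×10⁻⁶ = 2.20×10⁻⁵ T.

B ≈ 22.0 μT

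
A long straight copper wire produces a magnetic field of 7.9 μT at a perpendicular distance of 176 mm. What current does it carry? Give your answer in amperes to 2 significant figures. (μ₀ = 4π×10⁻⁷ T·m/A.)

I ≈ 7.0 A

For a long straight wire B = μ₀I/(2πd), so I = 2πdB/μ₀.
I = 2π × 0.176 × 7.90×10⁻⁶ / (4π×10⁻⁷) = 6.95 A.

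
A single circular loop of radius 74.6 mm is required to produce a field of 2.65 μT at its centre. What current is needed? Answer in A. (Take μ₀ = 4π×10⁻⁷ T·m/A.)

At the centre of a circular loop B = μ₀I/(2R), so I = 2RB/μ₀.
With R = 0.0746 m, I = 2 × 0.0746 × 2.65×10⁻⁶ / (4π×10⁻⁷) = 0.315 A.

I ≈ 0.315 A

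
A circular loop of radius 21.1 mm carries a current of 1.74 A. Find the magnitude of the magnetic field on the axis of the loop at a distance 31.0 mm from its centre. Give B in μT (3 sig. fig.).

On the axis of a circular loop, B = μ₀IR² / [2(R²+z²)^(3/2)].
R² + z² = (0.0211)² + (0.031)² = 0.001406 m², and (R²+z²)^(3/2) = 5.27×10⁻⁵ m³.
B = (4π×10⁻⁷ × 1.74 × 0.0004452) / (2 × 5.27×10⁻⁵) = 9.23×10⁻⁶ T.

B ≈ 9.23 μT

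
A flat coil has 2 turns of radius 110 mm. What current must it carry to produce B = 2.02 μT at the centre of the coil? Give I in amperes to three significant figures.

For an N-turn coil, B = Nμ₀I/(2R) with R = 0.11 m, so I = 2RB/(Nμ₀) = 2 × 0.11 × 2.02×10⁻⁶ / (2 × 4π×10⁻⁷) = 0.177 A.

I ≈ 0.177 A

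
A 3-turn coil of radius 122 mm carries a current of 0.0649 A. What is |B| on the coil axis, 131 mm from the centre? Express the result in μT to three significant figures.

B ≈ 0.317 μT

For an N-turn flat coil, B = Nμ₀IR²/[2(R²+z²)^(3/2)] with R = 0.122 m, z = 0.131 m.
B = 3 × 1.06×10⁻⁷ T = 3.17×10⁻⁷ T.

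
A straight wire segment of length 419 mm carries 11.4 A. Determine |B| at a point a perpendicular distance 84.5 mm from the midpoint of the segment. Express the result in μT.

For a finite straight segment, B = (μ₀I/4πd)(sinθ₁ + sinθ₂), where θ₁, θ₂ are the angles from the perpendicular to each end.
The perpendicular from the point meets the wire at its midpoint, so each end is L/2 = 0.2095 m away along the wire.
sinθ₁ = 0.2095/√(0.2095²+0.0845²) = 0.9274; sinθ₂ = 0.2095/√(0.2095²+0.0845²) = 0.9274.
B = (4π×10⁻⁷ × 11.4) / (4π × 0.0845) × (0.9274 + 0.9274) = 2.50×10⁻⁵ T.

B ≈ 25.0 μT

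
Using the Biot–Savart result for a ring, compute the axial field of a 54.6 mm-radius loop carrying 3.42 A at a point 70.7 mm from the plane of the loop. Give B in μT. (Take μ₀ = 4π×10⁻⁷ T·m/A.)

B ≈ 8.99 μT

On the axis of a circular loop, B = μ₀IR² / [2(R²+z²)^(3/2)].
R² + z² = (0.0546)² + (0.0707)² = 0.00798 m², and (R²+z²)^(3/2) = 7.13×10⁻⁴ m³.
B = (4π×10⁻⁷ × 3.42 × 0.002981) / (2 × 7.13×10⁻⁴) = 8.99×10⁻⁶ T.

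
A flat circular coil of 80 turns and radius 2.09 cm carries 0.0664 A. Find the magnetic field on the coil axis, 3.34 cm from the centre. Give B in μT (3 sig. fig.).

B ≈ 23.8 μT

For an N-turn flat coil, B = Nμ₀IR²/[2(R²+z²)^(3/2)] with R = 0.0209 m, z = 0.0334 m.
B = 80 × 2.98×10⁻⁷ T = 2.38×10⁻⁵ T.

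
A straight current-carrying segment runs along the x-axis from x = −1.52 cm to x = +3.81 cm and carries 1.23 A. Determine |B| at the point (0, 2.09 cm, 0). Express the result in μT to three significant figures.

For a finite straight segment, B = (μ₀I/4πd)(sinθ₁ + sinθ₂), where θ₁, θ₂ are the angles from the perpendicular to each end.
The perpendicular distance is d = 0.0209 m; the end-offsets along the wire are a = 0.0152 m and b = 0.0381 m.
sinθ₁ = 0.0152/√(0.0152²+0.0209²) = 0.5882; sinθ₂ = 0.0381/√(0.0381²+0.0209²) = 0.8767.
B = (4π×10⁻⁷ × 1.23) / (4π × 0.0209) × (0.5882 + 0.8767) = 8.62×10⁻⁶ T.

B ≈ 8.62 μT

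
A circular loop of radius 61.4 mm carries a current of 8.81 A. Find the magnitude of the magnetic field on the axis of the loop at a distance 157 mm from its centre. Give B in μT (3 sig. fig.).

B ≈ 4.36 μT

On the axis of a circular loop, B = μ₀IR² / [2(R²+z²)^(3/2)].
R² + z² = (0.0614)² + (0.157)² = 0.02842 m², and (R²+z²)^(3/2) = 4.79×10⁻³ m³.
B = (4π×10⁻⁷ × 8.81 × 0.00377) / (2 × 4.79×10⁻³) = 4.36×10⁻⁶ T.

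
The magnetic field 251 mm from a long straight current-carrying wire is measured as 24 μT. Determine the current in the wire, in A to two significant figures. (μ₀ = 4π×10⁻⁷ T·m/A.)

For a long straight wire B = μ₀I/(2πd), so I = 2πdB/μ₀.
I = 2π × 0.251 × 2.40×10⁻⁵ / (4π×10⁻⁷) = 30.1 A.

I ≈ 30 A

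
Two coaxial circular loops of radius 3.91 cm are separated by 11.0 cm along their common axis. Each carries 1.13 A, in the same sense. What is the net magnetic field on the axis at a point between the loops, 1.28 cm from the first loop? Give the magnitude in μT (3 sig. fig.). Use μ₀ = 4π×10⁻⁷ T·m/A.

Each loop contributes B = μ₀IR²/[2(R²+z²)^(3/2)] on the axis, with z measured from that loop.
Loop 1 (z = 0.0128 m): B₁ = 1.56×10⁻⁵ T. Loop 2 (z = 0.0972 m): B₂ = 9.44×10⁻⁷ T.
The fields add: B = B₁ + B₂ = 1.65×10⁻⁵ T.

B ≈ 16.5 μT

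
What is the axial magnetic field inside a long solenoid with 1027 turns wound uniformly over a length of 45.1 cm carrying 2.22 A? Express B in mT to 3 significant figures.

Inside a long solenoid, B = μ₀nI with n = 2277 turns/m.
B = 4π×10⁻⁷ × 2277 × 2.22 = 6.35×10⁻³ T.

B ≈ 6.35 mT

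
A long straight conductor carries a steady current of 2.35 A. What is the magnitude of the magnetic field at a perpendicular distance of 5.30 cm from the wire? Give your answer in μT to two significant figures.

B ≈ 8.9 μT

For an infinitely long straight wire, B = μ₀I/(2πd).
B = (4π×10⁻⁷ × 2.35) / (2π × 0.053) = 8.87×10⁻⁶ T.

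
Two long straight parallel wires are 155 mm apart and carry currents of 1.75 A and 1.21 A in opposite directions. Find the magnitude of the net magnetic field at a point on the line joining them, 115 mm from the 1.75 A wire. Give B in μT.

Each long wire gives B = μ₀I/(2πd). Distances are d₁ = 0.115 m and d₂ = 0.04 m.
B₁ = 3.04×10⁻⁶ T, B₂ = 6.05×10⁻⁶ T.
Between antiparallel currents both contributions point the same way, so they add. B = B₁ + B₂ = 3.04×10⁻⁶ + 6.05×10⁻⁶ = 9.09×10⁻⁶ T.

B ≈ 9.09 μT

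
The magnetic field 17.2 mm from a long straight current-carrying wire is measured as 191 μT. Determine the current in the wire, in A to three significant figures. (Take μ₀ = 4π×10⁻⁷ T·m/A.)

For a long straight wire B = μ₀I/(2πd), so I = 2πdB/μ₀.
I = 2π × 0.0172 × 1.91×10⁻⁴ / (4π×10⁻⁷) = 16.4 A.

I ≈ 16.4 A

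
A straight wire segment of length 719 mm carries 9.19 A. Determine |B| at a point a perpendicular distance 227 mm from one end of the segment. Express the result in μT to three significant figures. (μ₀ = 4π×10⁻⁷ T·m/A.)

For a finite straight segment, B = (μ₀I/4πd)(sinθ₁ + sinθ₂), where θ₁, θ₂ are the angles from the perpendicular to each end.
The perpendicular foot is at one end, so the two end-offsets along the wire are 0 and L = 0.719 m.
sinθ₁ = 0/√(0²+0.227²) = 0.0000; sinθ₂ = 0.719/√(0.719²+0.227²) = 0.9536.
B = (4π×10⁻⁷ × 9.19) / (4π × 0.227) × (0.0000 + 0.9536) = 3.86×10⁻⁶ T.

B ≈ 3.86 μT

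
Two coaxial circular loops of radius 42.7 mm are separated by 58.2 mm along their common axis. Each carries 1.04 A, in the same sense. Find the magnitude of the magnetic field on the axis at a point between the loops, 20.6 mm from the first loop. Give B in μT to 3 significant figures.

Each loop contributes B = μ₀IR²/[2(R²+z²)^(3/2)] on the axis, with z measured from that loop.
Loop 1 (z = 0.0206 m): B₁ = 1.12×10⁻⁵ T. Loop 2 (z = 0.0376 m): B₂ = 6.47×10⁻⁶ T.
The fields add: B = B₁ + B₂ = 1.76×10⁻⁵ T.

B ≈ 17.6 μT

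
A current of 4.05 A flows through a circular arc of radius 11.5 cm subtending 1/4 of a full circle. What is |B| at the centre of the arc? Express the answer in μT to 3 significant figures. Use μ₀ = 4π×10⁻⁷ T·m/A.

The Biot–Savart field of a circular arc at its centre is B = μ₀Iφ/(4πR), with φ = 1.571 rad.
B = (4π×10⁻⁷ × 4.05 × 1.571) / (4π × 0.115) = 5.53×10⁻⁶ T.

B ≈ 5.53 μT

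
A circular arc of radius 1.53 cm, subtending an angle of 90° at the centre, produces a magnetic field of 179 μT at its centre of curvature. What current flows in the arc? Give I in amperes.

I ≈ 17.4 A

For a circular arc, B = μ₀Iφ/(4πR) with φ in radians; here φ = 1.571 rad.
So I = 4πRB/(μ₀φ) = 4π × 0.0153 × 1.79×10⁻⁴ / (4π×10⁻⁷ × 1.571) = 17.4 A.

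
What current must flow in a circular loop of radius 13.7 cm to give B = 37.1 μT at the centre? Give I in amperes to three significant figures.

I ≈ 8.09 A

At the centre of a circular loop B = μ₀I/(2R), so I = 2RB/μ₀.
With R = 0.137 m, I = 2 × 0.137 × 3.71×10⁻⁵ / (4π×10⁻⁷) = 8.09 A.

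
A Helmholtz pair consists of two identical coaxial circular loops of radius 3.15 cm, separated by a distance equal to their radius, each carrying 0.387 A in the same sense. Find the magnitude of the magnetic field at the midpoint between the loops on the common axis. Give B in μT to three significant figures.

Each loop contributes B = μ₀IR²/[2(R²+z²)^(3/2)] on the axis, with z measured from that loop.
Loop 1 (z = 0.01575 m): B₁ = 5.52×10⁻⁶ T. Loop 2 (z = 0.01575 m): B₂ = 5.52×10⁻⁶ T.
The fields add: B = B₁ + B₂ = 1.10×10⁻⁵ T.

B ≈ 11.0 μT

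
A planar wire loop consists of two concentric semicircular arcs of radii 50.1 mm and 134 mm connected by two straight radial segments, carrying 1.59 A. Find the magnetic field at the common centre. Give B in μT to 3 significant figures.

B ≈ 6.24 μT

The radial connectors point toward the centre, so dl × r̂ = 0 and they contribute nothing.
Each semicircle gives μ₀I/(4R): inner arc 9.97×10⁻⁶ T, outer arc 3.73×10⁻⁶ T.
The two arcs carry current in opposite angular senses, so their fields oppose: B = |9.97×10⁻⁶ − 3.73×10⁻⁶| = 6.24×10⁻⁶ T.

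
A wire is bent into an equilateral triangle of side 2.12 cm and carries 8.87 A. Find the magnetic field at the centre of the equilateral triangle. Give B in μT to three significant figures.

B ≈ 753 μT

Each side is a finite straight segment at perpendicular distance d = a/(2 tan(π/3)) = 0.00612 m from the centre, with end-angles ±π/3.
One side contributes B₁ = (μ₀I/4πd)·2 sin(π/3) = 2.51×10⁻⁴ T.
All 3 sides add in the same direction: B = 3 × 2.51×10⁻⁴ = 7.53×10⁻⁴ T.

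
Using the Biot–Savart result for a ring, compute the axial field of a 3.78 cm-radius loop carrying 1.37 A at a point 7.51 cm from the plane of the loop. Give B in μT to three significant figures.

B ≈ 2.07 μT

On the axis of a circular loop, B = μ₀IR² / [2(R²+z²)^(3/2)].
R² + z² = (0.0378)² + (0.0751)² = 0.007069 m², and (R²+z²)^(3/2) = 5.94×10⁻⁴ m³.
B = (4π×10⁻⁷ × 1.37 × 0.001429) / (2 × 5.94×10⁻⁴) = 2.07×10⁻⁶ T.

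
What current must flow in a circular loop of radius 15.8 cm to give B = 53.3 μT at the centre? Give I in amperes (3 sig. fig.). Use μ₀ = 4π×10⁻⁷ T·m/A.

At the centre of a circular loop B = μ₀I/(2R), so I = 2RB/μ₀.
With R = 0.158 m, I = 2 × 0.158 × 5.33×10⁻⁵ / (4π×10⁻⁷) = 13.4 A.

I ≈ 13.4 A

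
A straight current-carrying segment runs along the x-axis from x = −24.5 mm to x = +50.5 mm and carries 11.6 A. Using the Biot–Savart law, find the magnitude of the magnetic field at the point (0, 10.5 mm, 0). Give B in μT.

For a finite straight segment, B = (μ₀I/4πd)(sinθ₁ + sinθ₂), where θ₁, θ₂ are the angles from the perpendicular to each end.
The perpendicular distance is d = 0.0105 m; the end-offsets along the wire are a = 0.0245 m and b = 0.0505 m.
sinθ₁ = 0.0245/√(0.0245²+0.0105²) = 0.9191; sinθ₂ = 0.0505/√(0.0505²+0.0105²) = 0.9791.
B = (4π×10⁻⁷ × 11.6) / (4π × 0.0105) × (0.9191 + 0.9791) = 2.10×10⁻⁴ T.

B ≈ 210 μT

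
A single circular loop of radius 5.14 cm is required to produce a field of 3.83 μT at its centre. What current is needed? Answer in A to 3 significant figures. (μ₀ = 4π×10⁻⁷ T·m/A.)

I ≈ 0.313 A

At the centre of a circular loop B = μ₀I/(2R), so I = 2RB/μ₀.
With R = 0.0514 m, I = 2 × 0.0514 × 3.83×10⁻⁶ / (4π×10⁻⁷) = 0.313 A.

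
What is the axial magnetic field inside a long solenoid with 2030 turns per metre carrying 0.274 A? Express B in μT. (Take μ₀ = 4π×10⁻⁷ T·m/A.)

B ≈ 699 μT

Inside a long solenoid, B = μ₀nI with n = 2030 turns/m.
B = 4π×10⁻⁷ × 2030 × 0.274 = 6.99×10⁻⁴ T.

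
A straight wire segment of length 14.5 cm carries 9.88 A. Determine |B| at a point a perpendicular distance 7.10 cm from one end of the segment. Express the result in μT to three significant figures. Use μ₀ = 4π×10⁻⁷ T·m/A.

For a finite straight segment, B = (μ₀I/4πd)(sinθ₁ + sinθ₂), where θ₁, θ₂ are the angles from the perpendicular to each end.
The perpendicular foot is at one end, so the two end-offsets along the wire are 0 and L = 0.145 m.
sinθ₁ = 0/√(0²+0.071²) = 0.0000; sinθ₂ = 0.145/√(0.145²+0.071²) = 0.8981.
B = (4π×10⁻⁷ × 9.88) / (4π × 0.071) × (0.0000 + 0.8981) = 1.25×10⁻⁵ T.

B ≈ 12.5 μT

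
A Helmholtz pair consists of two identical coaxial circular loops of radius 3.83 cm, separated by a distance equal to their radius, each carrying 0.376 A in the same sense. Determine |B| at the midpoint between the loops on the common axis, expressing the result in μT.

Each loop contributes B = μ₀IR²/[2(R²+z²)^(3/2)] on the axis, with z measured from that loop.
Loop 1 (z = 0.01915 m): B₁ = 4.41×10⁻⁶ T. Loop 2 (z = 0.01915 m): B₂ = 4.41×10⁻⁶ T.
The fields add: B = B₁ + B₂ = 8.83×10⁻⁶ T.

B ≈ 8.83 μT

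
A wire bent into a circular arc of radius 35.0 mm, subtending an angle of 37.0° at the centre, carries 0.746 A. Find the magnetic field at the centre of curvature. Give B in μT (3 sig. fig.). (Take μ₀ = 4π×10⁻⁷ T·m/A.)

B ≈ 1.38 μT

The Biot–Savart field of a circular arc at its centre is B = μ₀Iφ/(4πR), with φ = 0.6458 rad.
B = (4π×10⁻⁷ × 0.746 × 0.6458) / (4π × 0.035) = 1.38×10⁻⁶ T.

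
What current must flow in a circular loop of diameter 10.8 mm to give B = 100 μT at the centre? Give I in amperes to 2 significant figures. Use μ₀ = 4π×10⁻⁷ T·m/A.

I ≈ 0.86 A

At the centre of a circular loop B = μ₀I/(2R), so I = 2RB/μ₀.
With R = 0.0054 m, I = 2 × 0.0054 × 1.00×10⁻⁴ / (4π×10⁻⁷) = 0.859 A.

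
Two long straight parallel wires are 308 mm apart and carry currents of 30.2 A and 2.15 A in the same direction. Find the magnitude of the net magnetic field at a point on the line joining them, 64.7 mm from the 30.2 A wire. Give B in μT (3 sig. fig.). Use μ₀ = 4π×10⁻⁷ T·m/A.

Each long wire gives B = μ₀I/(2πd). Distances are d₁ = 0.0647 m and d₂ = 0.2433 m.
B₁ = 9.34×10⁻⁵ T, B₂ = 1.77×10⁻⁶ T.
Between parallel currents the two contributions point in opposite directions, so they subtract. B = |B₁ − B₂| = |9.34×10⁻⁵ − 1.77×10⁻⁶| = 9.16×10⁻⁵ T.

B ≈ 91.6 μT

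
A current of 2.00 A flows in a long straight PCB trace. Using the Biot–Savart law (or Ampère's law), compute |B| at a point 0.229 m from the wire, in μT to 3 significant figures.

B ≈ 1.75 μT

For an infinitely long straight wire, B = μ₀I/(2πd).
B = (4π×10⁻⁷ × 2.00) / (2π × 0.229) = 1.75×10⁻⁶ T.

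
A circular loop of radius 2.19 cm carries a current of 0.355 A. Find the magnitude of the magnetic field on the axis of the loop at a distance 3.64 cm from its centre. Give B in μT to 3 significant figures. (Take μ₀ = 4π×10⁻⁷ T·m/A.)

On the axis of a circular loop, B = μ₀IR² / [2(R²+z²)^(3/2)].
R² + z² = (0.0219)² + (0.0364)² = 0.001805 m², and (R²+z²)^(3/2) = 7.67×10⁻⁵ m³.
B = (4π×10⁻⁷ × 0.355 × 0.0004796) / (2 × 7.67×10⁻⁵) = 1.40×10⁻⁶ T.

B ≈ 1.40 μT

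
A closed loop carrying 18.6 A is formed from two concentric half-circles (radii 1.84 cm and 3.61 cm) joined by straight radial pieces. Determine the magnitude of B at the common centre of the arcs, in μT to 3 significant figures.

B ≈ 156 μT

The radial connectors point toward the centre, so dl × r̂ = 0 and they contribute nothing.
Each semicircle gives μ₀I/(4R): inner arc 3.18×10⁻⁴ T, outer arc 1.62×10⁻⁴ T.
The two arcs carry current in opposite angular senses, so their fields oppose: B = |3.18×10⁻⁴ − 1.62×10⁻⁴| = 1.56×10⁻⁴ T.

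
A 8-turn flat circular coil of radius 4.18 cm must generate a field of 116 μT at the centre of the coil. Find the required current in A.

For an N-turn coil, B = Nμ₀I/(2R) with R = 0.0418 m, so I = 2RB/(Nμ₀) = 2 × 0.0418 × 1.16×10⁻⁴ / (8 × 4π×10⁻⁷) = 0.965 A.

I ≈ 0.965 A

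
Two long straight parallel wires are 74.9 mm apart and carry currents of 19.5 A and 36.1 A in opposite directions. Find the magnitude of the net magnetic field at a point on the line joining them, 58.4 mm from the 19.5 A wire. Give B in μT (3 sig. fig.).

B ≈ 504 μT

Each long wire gives B = μ₀I/(2πd). Distances are d₁ = 0.0584 m and d₂ = 0.0165 m.
B₁ = 6.68×10⁻⁵ T, B₂ = 4.38×10⁻⁴ T.
Between antiparallel currents both contributions point the same way, so they add. B = B₁ + B₂ = 6.68×10⁻⁵ + 4.38×10⁻⁴ = 5.04×10⁻⁴ T.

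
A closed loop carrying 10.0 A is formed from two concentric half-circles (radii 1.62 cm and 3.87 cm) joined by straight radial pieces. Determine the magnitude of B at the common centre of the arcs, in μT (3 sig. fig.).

B ≈ 113 μT

The radial connectors point toward the centre, so dl × r̂ = 0 and they contribute nothing.
Each semicircle gives μ₀I/(4R): inner arc 1.94×10⁻⁴ T, outer arc 8.12×10⁻⁵ T.
The two arcs carry current in opposite angular senses, so their fields oppose: B = |1.94×10⁻⁴ − 8.12×10⁻⁵| = 1.13×10⁻⁴ T.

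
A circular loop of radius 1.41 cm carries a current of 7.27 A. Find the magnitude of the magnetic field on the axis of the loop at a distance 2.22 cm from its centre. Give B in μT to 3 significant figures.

On the axis of a circular loop, B = μ₀IR² / [2(R²+z²)^(3/2)].
R² + z² = (0.0141)² + (0.0222)² = 0.0006917 m², and (R²+z²)^(3/2) = 1.82×10⁻⁵ m³.
B = (4π×10⁻⁷ × 7.27 × 0.0001988) / (2 × 1.82×10⁻⁵) = 4.99×10⁻⁵ T.

B ≈ 49.9 μT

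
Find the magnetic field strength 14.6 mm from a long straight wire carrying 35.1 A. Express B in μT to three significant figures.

For an infinitely long straight wire, B = μ₀I/(2πd).
B = (4π×10⁻⁷ × 35.1) / (2π × 0.0146) = 4.81×10⁻⁴ T.

B ≈ 481 μT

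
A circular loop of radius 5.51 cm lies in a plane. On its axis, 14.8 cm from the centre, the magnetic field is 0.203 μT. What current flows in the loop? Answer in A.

On the axis of a loop, B = μ₀IR²/[2(R²+z²)^(3/2)], so I = 2B(R²+z²)^(3/2)/(μ₀R²).
R² + z² = 0.003036 + 0.0219 = 0.02494 m²; raised to 3/2 gives 3.94×10⁻³ m³.
I = 2 × 2.03×10⁻⁷ × 3.94×10⁻³ / (1.26×10⁻⁶ × 0.003036) = 0.419 A.

I ≈ 0.419 A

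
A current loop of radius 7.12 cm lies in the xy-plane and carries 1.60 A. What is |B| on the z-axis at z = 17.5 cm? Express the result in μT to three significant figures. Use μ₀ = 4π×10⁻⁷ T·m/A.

B ≈ 0.756 μT

On the axis of a circular loop, B = μ₀IR² / [2(R²+z²)^(3/2)].
R² + z² = (0.0712)² + (0.175)² = 0.03569 m², and (R²+z²)^(3/2) = 6.74×10⁻³ m³.
B = (4π×10⁻⁷ × 1.60 × 0.005069) / (2 × 6.74×10⁻³) = 7.56×10⁻⁷ T.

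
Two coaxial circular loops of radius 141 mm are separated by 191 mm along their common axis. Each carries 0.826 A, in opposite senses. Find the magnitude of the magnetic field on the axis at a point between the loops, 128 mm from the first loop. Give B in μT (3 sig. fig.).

B ≈ 1.31 μT

Each loop contributes B = μ₀IR²/[2(R²+z²)^(3/2)] on the axis, with z measured from that loop.
Loop 1 (z = 0.128 m): B₁ = 1.49×10⁻⁶ T. Loop 2 (z = 0.063 m): B₂ = 2.80×10⁻⁶ T.
The fields oppose: B = |B₁ − B₂| = 1.31×10⁻⁶ T.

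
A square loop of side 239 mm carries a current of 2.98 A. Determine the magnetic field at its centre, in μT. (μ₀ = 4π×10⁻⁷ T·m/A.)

B ≈ 14.1 μT

Each side is a finite straight segment at perpendicular distance d = a/(2 tan(π/4)) = 0.1195 m from the centre, with end-angles ±π/4.
One side contributes B₁ = (μ₀I/4πd)·2 sin(π/4) = 3.53×10⁻⁶ T.
All 4 sides add in the same direction: B = 4 × 3.53×10⁻⁶ = 1.41×10⁻⁵ T.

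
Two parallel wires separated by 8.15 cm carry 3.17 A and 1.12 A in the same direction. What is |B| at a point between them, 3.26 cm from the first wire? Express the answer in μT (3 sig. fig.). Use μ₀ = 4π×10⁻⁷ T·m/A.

B ≈ 14.9 μT

Each long wire gives B = μ₀I/(2πd). Distances are d₁ = 0.0326 m and d₂ = 0.0489 m.
B₁ = 1.94×10⁻⁵ T, B₂ = 4.58×10⁻⁶ T.
Between parallel currents the two contributions point in opposite directions, so they subtract. B = |B₁ − B₂| = |1.94×10⁻⁵ − 4.58×10⁻⁶| = 1.49×10⁻⁵ T.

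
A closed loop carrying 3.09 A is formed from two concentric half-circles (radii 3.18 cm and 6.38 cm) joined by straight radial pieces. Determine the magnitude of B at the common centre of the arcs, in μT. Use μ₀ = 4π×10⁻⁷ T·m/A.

B ≈ 15.3 μT

The radial connectors point toward the centre, so dl × r̂ = 0 and they contribute nothing.
Each semicircle gives μ₀I/(4R): inner arc 3.05×10⁻⁵ T, outer arc 1.52×10⁻⁵ T.
The two arcs carry current in opposite angular senses, so their fields oppose: B = |3.05×10⁻⁵ − 1.52×10⁻⁵| = 1.53×10⁻⁵ T.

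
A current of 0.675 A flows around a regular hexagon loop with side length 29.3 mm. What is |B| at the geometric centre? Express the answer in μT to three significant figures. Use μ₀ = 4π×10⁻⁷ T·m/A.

Each side is a finite straight segment at perpendicular distance d = a/(2 tan(π/6)) = 0.02537 m from the centre, with end-angles ±π/6.
One side contributes B₁ = (μ₀I/4πd)·2 sin(π/6) = 2.66×10⁻⁶ T.
All 6 sides add in the same direction: B = 6 × 2.66×10⁻⁶ = 1.60×10⁻⁵ T.

B ≈ 16.0 μT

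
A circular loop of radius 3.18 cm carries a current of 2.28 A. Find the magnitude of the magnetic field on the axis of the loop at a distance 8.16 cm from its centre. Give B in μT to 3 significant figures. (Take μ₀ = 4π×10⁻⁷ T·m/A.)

On the axis of a circular loop, B = μ₀IR² / [2(R²+z²)^(3/2)].
R² + z² = (0.0318)² + (0.0816)² = 0.00767 m², and (R²+z²)^(3/2) = 6.72×10⁻⁴ m³.
B = (4π×10⁻⁷ × 2.28 × 0.001011) / (2 × 6.72×10⁻⁴) = 2.16×10⁻⁶ T.

B ≈ 2.16 μT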